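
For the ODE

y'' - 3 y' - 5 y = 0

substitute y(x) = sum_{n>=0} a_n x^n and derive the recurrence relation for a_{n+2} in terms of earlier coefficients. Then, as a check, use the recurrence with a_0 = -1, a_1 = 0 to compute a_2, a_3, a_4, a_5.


Substitute y = sum_n a_n x^n.
y''(x) has coefficient (n+2)(n+1) a_{n+2} at x^n;
-3 y'(x) has coefficient -3 (n+1) a_{n+1} at x^n;
-5 y(x) has coefficient -5 a_n at x^n.
Matching x^n: (n+2)(n+1) a_{n+2} - 3 (n+1) a_{n+1} - 5 a_n = 0.
Thus a_{n+2} = [3 (n+1) a_{n+1} + 5 a_n] / ((n+1)(n+2)).

Check with a_0 = -1, a_1 = 0 (apply the recurrence for n = 0, 1, 2, 3): a_0 = -1, a_1 = 0, a_2 = -5/2, a_3 = -5/2, a_4 = -35/12, a_5 = -19/8.

a_(n+2) = [3 (n+1) a_(n+1) + 5 a_n] / ((n+1)(n+2)); check: a_0 = -1, a_1 = 0, a_2 = -5/2, a_3 = -5/2, a_4 = -35/12, a_5 = -19/8


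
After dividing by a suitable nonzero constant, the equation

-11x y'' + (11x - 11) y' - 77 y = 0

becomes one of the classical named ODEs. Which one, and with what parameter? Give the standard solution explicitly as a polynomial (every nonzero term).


All three coefficients share the factor -11; dividing through by -11 gives  x y'' + (1 - x) y' + 7 y = 0.
This matches the Laguerre equation x y'' + (1 - x) y' + n y = 0 with n = 7; the polynomial solution is L_7(x).
With y = sum_k a_k x^k, matching x^k gives (k+1)k a_{k+1} + (k+1) a_{k+1} - k a_k + n a_k = 0, i.e. (k+1)^2 a_{k+1} = (k - n) a_k = (k - 7) a_k. The right side vanishes at k = 7, so the series terminates at degree 7.
Standard normalization L_n(0) = 1 gives a_0 = 1. Work upward with a_{k+1} = (k - 7) a_k / (k+1)^2:
  a_1 = (0 - 7)(1) / 1^2 = -7/1 = -7
  a_2 = (1 - 7)(-7) / 2^2 = 42/4 = 21/2
  a_3 = (2 - 7)(21/2) / 3^2 = (-105/2)/9 = -35/6
  a_4 = (3 - 7)(-35/6) / 4^2 = (70/3)/16 = 35/24
  a_5 = (4 - 7)(35/24) / 5^2 = (-35/8)/25 = -7/40
  a_6 = (5 - 7)(-7/40) / 6^2 = (7/20)/36 = 7/720
  a_7 = (6 - 7)(7/720) / 7^2 = (-7/720)/49 = -1/5040
Hence L_7(x) = -x^7/5040 + 7 x^6/720 - 7 x^5/40 + 35 x^4/24 - 35 x^3/6 + 21 x^2/2 - 7 x + 1.

L_7(x); series = -x^7/5040 + 7 x^6/720 - 7 x^5/40 + 35 x^4/24 - 35 x^3/6 + 21 x^2/2 - 7 x + 1


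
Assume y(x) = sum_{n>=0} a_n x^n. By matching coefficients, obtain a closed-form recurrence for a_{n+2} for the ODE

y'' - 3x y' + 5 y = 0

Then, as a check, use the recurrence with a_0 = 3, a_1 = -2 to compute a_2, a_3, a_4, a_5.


Substitute y = sum_n a_n x^n.
y''(x) has coefficient (n+2)(n+1) a_{n+2} at x^n;
-3 x y'(x) has coefficient -3 n a_n at x^n (shift);
5 y(x) has coefficient 5 a_n at x^n.
Matching x^n: (n+2)(n+1) a_{n+2} + (-3n + 5) a_n = 0.
Thus a_{n+2} = (3n - 5) / ((n+1)(n+2)) * a_n.

Check with a_0 = 3, a_1 = -2 (apply the recurrence for n = 0, 1, 2, 3): a_0 = 3, a_1 = -2, a_2 = -15/2, a_3 = 2/3, a_4 = -5/8, a_5 = 2/15.

a_(n+2) = (3n - 5) / ((n+1)(n+2)) * a_n; check: a_0 = 3, a_1 = -2, a_2 = -15/2, a_3 = 2/3, a_4 = -5/8, a_5 = 2/15


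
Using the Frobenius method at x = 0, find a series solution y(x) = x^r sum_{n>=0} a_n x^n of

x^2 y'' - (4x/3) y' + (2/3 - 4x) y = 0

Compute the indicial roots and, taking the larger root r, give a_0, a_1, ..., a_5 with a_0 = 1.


Write in Frobenius form y'' + (p(x)/x) y' + (q(x)/x^2) y = 0:
  p(x) = -4/3,  q(x) = 2/3 - 4x.
Indicial equation: r(r-1) + (-4/3) r + (2/3) = 0 -> roots r_1 = 2, r_2 = 1/3.
Take r = r_1 = 2. Let y(x) = x^r sum_{n>=0} a_n x^n with a_0 = 1.
Substitute y = x^r sum a_n x^n and match x^{r+n}. The recurrence is
  D(n) a_n - 4 a_{n-1} = 0,  where D(n) = (r+n)(r+n-1) + (-4/3)(r+n) + (2/3).
  a_n = 4 / D(n) * a_{n-1}.
Since the indicial polynomial factors as (r - r_1)(r - r_2), D(n) = (r_1 + n - r_1)(r_1 + n - r_2) = n(n + 5/3).
Evaluating step by step (a_0 = 1):
  n = 1: D(1) = 1(1 + 5/3) = 8/3; numerator = 4(1) = 4; a_1 = (4)/(8/3) = 3/2
  n = 2: D(2) = 2(2 + 5/3) = 22/3; numerator = 4(3/2) = 6; a_2 = (6)/(22/3) = 9/11
  n = 3: D(3) = 3(3 + 5/3) = 14; numerator = 4(9/11) = 36/11; a_3 = (36/11)/(14) = 18/77
  n = 4: D(4) = 4(4 + 5/3) = 68/3; numerator = 4(18/77) = 72/77; a_4 = (72/77)/(68/3) = 54/1309
  n = 5: D(5) = 5(5 + 5/3) = 100/3; numerator = 4(54/1309) = 216/1309; a_5 = (216/1309)/(100/3) = 162/32725

r = 2; a_0 = 1; a_1 = 3/2; a_2 = 9/11; a_3 = 18/77; a_4 = 54/1309; a_5 = 162/32725


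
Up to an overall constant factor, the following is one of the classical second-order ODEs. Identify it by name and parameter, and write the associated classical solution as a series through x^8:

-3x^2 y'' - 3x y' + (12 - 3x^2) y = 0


All three coefficients share the factor -3; dividing through by -3 gives  x^2 y'' + x y' + (x^2 - 4) y = 0.
This matches the Bessel equation x^2 y'' + x y' + (x^2 - nu^2) y = 0 with nu^2 = 4, so nu = 2; the solution bounded at x = 0 is J_2(x).
Frobenius at x = 0: indicial roots ±nu; for r = nu the recurrence k(k + 2nu) c_k = -c_{k-2} gives the standard series J_nu(x) = sum_{k>=0} (-1)^k / (k! (k+nu)!) (x/2)^(2k+nu). Evaluate the first 4 terms:
  k = 0: (-1)^0 / (0! * 2! * 2^2) x^2 = 1/(1*2*4) x^2 = (1/8) x^2
  k = 1: (-1)^1 / (1! * 3! * 2^4) x^4 = -1/(1*6*16) x^4 = (-1/96) x^4
  k = 2: (-1)^2 / (2! * 4! * 2^6) x^6 = 1/(2*24*64) x^6 = (1/3072) x^6
  k = 3: (-1)^3 / (3! * 5! * 2^8) x^8 = -1/(6*120*256) x^8 = (-1/184320) x^8
Hence J_2(x) = -x^8/184320 + x^6/3072 - x^4/96 + x^2/8 + ....

J_2(x); series = -x^8/184320 + x^6/3072 - x^4/96 + x^2/8


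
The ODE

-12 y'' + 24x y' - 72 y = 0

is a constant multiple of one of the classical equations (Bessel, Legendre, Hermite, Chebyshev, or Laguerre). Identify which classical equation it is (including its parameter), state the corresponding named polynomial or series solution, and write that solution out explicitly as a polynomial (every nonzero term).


All three coefficients share the factor -12; dividing through by -12 gives  y'' - 2x y' + 6 y = 0.
This matches the Hermite equation y'' - 2x y' + 2n y = 0 with 2n = 6, so n = 3; the polynomial solution is H_3(x).
With y = sum_k a_k x^k, matching x^k gives (k+2)(k+1) a_{k+2} = 2(k - n) a_k = 2(k - 3) a_k. The right side vanishes at k = 3, so the series with the parity of 3 terminates at degree 3.
Standard normalization: leading coefficient of H_n is 2^n, so a_3 = 2^3 = 8. Work downward with a_k = (k+1)(k+2) a_{k+2} / (2(k - n)):
  a_1 = (2)(3)(8) / (2(1 - 3)) = 48/(-4) = -12
Hence H_3(x) = 8 x^3 - 12 x.

H_3(x); series = 8 x^3 - 12 x


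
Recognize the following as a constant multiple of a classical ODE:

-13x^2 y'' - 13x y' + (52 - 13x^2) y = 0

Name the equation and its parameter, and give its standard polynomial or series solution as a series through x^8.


All three coefficients share the factor -13; dividing through by -13 gives  x^2 y'' + x y' + (x^2 - 4) y = 0.
This matches the Bessel equation x^2 y'' + x y' + (x^2 - nu^2) y = 0 with nu^2 = 4, so nu = 2; the solution bounded at x = 0 is J_2(x).
Frobenius at x = 0: indicial roots ±nu; for r = nu the recurrence k(k + 2nu) c_k = -c_{k-2} gives the standard series J_nu(x) = sum_{k>=0} (-1)^k / (k! (k+nu)!) (x/2)^(2k+nu). Evaluate the first 4 terms:
  k = 0: (-1)^0 / (0! * 2! * 2^2) x^2 = 1/(1*2*4) x^2 = (1/8) x^2
  k = 1: (-1)^1 / (1! * 3! * 2^4) x^4 = -1/(1*6*16) x^4 = (-1/96) x^4
  k = 2: (-1)^2 / (2! * 4! * 2^6) x^6 = 1/(2*24*64) x^6 = (1/3072) x^6
  k = 3: (-1)^3 / (3! * 5! * 2^8) x^8 = -1/(6*120*256) x^8 = (-1/184320) x^8
Hence J_2(x) = -x^8/184320 + x^6/3072 - x^4/96 + x^2/8 + ....

J_2(x); series = -x^8/184320 + x^6/3072 - x^4/96 + x^2/8


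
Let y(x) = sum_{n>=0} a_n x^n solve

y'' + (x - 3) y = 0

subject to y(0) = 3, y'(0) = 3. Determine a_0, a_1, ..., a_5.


Ansatz: y(x) = sum_{n>=0} a_n x^n, so y'(x) = sum_{n>=1} n a_n x^(n-1) and y''(x) = sum_{n>=2} n(n-1) a_n x^(n-2).
Substitute into P(x) y'' + Q(x) y' + R(x) y = 0 with P(x) = 1, Q(x) = 0, R(x) = x - 3, and match powers of x.
Initial conditions: a_0 = 3, a_1 = 3.
Setting the coefficient of each power of x to zero and solving order by order (substituting the coefficients already found):
  x^0: 2 a_2 - 3 a_0 = 0  ->  2 a_2 = 3 a_0 = 9  ->  a_2 = 9/2
  x^1: 6 a_3 - 3 a_1 + a_0 = 0  ->  6 a_3 = 3 a_1 - a_0 = 6  ->  a_3 = 1
  x^2: 12 a_4 - 3 a_2 + a_1 = 0  ->  12 a_4 = 3 a_2 - a_1 = 21/2  ->  a_4 = 7/8
  x^3: 20 a_5 - 3 a_3 + a_2 = 0  ->  20 a_5 = 3 a_3 - a_2 = -3/2  ->  a_5 = -3/40
Truncated series: y(x) = 3 + 3 x + (9/2) x^2 + x^3 + (7/8) x^4 - (3/40) x^5 + O(x^6).

a_0 = 3; a_1 = 3; a_2 = 9/2; a_3 = 1; a_4 = 7/8; a_5 = -3/40


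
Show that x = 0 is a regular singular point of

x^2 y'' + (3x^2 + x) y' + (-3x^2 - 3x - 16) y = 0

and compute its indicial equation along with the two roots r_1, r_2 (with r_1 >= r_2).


Divide by x^2 to reach normal form y'' + P_1(x) y' + P_2(x) y = 0 with P_1(x) = 3 + 1/x and P_2(x) = -3 - 3/x - 16/x^2.
x = 0 is a singular point because the y'-coefficient 3 + 1/x has a pole at x = 0 and the y-coefficient -3 - 3/x - 16/x^2 has a pole at x = 0.
It is a regular singular point because x P_1(x) = p(x) = 3x + 1 and x^2 P_2(x) = q(x) = -3x^2 - 3x - 16 are polynomials, hence analytic at x = 0.
p(0) = 1,  q(0) = -16.
Indicial equation: r(r-1) + p(0) r + q(0) = 0, i.e. r^2 + (p(0) - 1) r + q(0) = 0, i.e. r^2 - 16 = 0.
Discriminant: (0)^2 - 4(-16) = 64, so r = (0 ± 8)/2.
Solving: r_1 = 4, r_2 = -4.

indicial: r^2 - 16 = 0; roots r_1 = 4, r_2 = -4


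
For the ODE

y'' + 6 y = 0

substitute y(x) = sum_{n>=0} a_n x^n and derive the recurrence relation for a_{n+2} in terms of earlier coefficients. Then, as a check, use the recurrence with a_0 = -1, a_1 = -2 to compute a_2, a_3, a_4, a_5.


Substitute y = sum_n a_n x^n into y'' + (const) y = 0.
y''(x) = sum_{n>=0} (n+2)(n+1) a_{n+2} x^n.
The ODE becomes sum_n [(n+2)(n+1) a_{n+2} + 6 a_n] x^n = 0.
Setting each coefficient to zero gives the recurrence:
  (n+2)(n+1) a_{n+2} + 6 a_n = 0,
  a_{n+2} = -6 / ((n+1)(n+2)) a_n.

Check with a_0 = -1, a_1 = -2 (apply the recurrence for n = 0, 1, 2, 3): a_0 = -1, a_1 = -2, a_2 = 3, a_3 = 2, a_4 = -3/2, a_5 = -3/5.

a_{n+2} = -6/((n+1)(n+2)) * a_n; check: a_0 = -1, a_1 = -2, a_2 = 3, a_3 = 2, a_4 = -3/2, a_5 = -3/5


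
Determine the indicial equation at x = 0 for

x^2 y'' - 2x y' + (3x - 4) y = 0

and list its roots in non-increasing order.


Divide by x^2 to reach normal form y'' + P_1(x) y' + P_2(x) y = 0 with P_1(x) = -2/x and P_2(x) = 3/x - 4/x^2.
x = 0 is a singular point because the y'-coefficient -2/x has a pole at x = 0 and the y-coefficient 3/x - 4/x^2 has a pole at x = 0.
It is a regular singular point because x P_1(x) = p(x) = -2 and x^2 P_2(x) = q(x) = 3x - 4 are polynomials, hence analytic at x = 0.
p(0) = -2,  q(0) = -4.
Indicial equation: r(r-1) + p(0) r + q(0) = 0, i.e. r^2 + (p(0) - 1) r + q(0) = 0, i.e. r^2 - 3 r - 4 = 0.
Discriminant: (-3)^2 - 4(-4) = 25, so r = (3 ± 5)/2.
Solving: r_1 = 4, r_2 = -1.

indicial: r^2 - 3 r - 4 = 0; roots r_1 = 4, r_2 = -1


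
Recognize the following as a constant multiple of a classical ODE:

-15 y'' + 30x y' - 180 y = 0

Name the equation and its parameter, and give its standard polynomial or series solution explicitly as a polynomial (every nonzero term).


All three coefficients share the factor -15; dividing through by -15 gives  y'' - 2x y' + 12 y = 0.
This matches the Hermite equation y'' - 2x y' + 2n y = 0 with 2n = 12, so n = 6; the polynomial solution is H_6(x).
With y = sum_k a_k x^k, matching x^k gives (k+2)(k+1) a_{k+2} = 2(k - n) a_k = 2(k - 6) a_k. The right side vanishes at k = 6, so the series with the parity of 6 terminates at degree 6.
Standard normalization: leading coefficient of H_n is 2^n, so a_6 = 2^6 = 64. Work downward with a_k = (k+1)(k+2) a_{k+2} / (2(k - n)):
  a_4 = (5)(6)(64) / (2(4 - 6)) = 1920/(-4) = -480
  a_2 = (3)(4)(-480) / (2(2 - 6)) = -5760/(-8) = 720
  a_0 = (1)(2)(720) / (2(0 - 6)) = 1440/(-12) = -120
Hence H_6(x) = 64 x^6 - 480 x^4 + 720 x^2 - 120.

H_6(x); series = 64 x^6 - 480 x^4 + 720 x^2 - 120


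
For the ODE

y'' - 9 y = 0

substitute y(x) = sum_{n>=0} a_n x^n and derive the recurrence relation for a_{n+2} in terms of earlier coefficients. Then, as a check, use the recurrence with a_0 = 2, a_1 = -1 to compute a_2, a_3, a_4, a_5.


Substitute y = sum_n a_n x^n into y'' + (const) y = 0.
y''(x) = sum_{n>=0} (n+2)(n+1) a_{n+2} x^n.
The ODE becomes sum_n [(n+2)(n+1) a_{n+2} - 9 a_n] x^n = 0.
Setting each coefficient to zero gives the recurrence:
  (n+2)(n+1) a_{n+2} - 9 a_n = 0,
  a_{n+2} = 9 / ((n+1)(n+2)) a_n.

Check with a_0 = 2, a_1 = -1 (apply the recurrence for n = 0, 1, 2, 3): a_0 = 2, a_1 = -1, a_2 = 9, a_3 = -3/2, a_4 = 27/4, a_5 = -27/40.

a_{n+2} = 9/((n+1)(n+2)) * a_n; check: a_0 = 2, a_1 = -1, a_2 = 9, a_3 = -3/2, a_4 = 27/4, a_5 = -27/40


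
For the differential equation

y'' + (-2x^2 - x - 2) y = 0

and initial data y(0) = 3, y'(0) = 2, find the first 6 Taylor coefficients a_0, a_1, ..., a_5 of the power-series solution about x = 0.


Ansatz: y(x) = sum_{n>=0} a_n x^n, so y'(x) = sum_{n>=1} n a_n x^(n-1) and y''(x) = sum_{n>=2} n(n-1) a_n x^(n-2).
Substitute into P(x) y'' + Q(x) y' + R(x) y = 0 with P(x) = 1, Q(x) = 0, R(x) = -2x^2 - x - 2, and match powers of x.
Initial conditions: a_0 = 3, a_1 = 2.
Setting the coefficient of each power of x to zero and solving order by order (substituting the coefficients already found):
  x^0: 2 a_2 - 2 a_0 = 0  ->  2 a_2 = 2 a_0 = 6  ->  a_2 = 3
  x^1: 6 a_3 - 2 a_1 - a_0 = 0  ->  6 a_3 = 2 a_1 + a_0 = 7  ->  a_3 = 7/6
  x^2: 12 a_4 - 2 a_2 - a_1 - 2 a_0 = 0  ->  12 a_4 = 2 a_2 + a_1 + 2 a_0 = 14  ->  a_4 = 7/6
  x^3: 20 a_5 - 2 a_3 - a_2 - 2 a_1 = 0  ->  20 a_5 = 2 a_3 + a_2 + 2 a_1 = 28/3  ->  a_5 = 7/15
Truncated series: y(x) = 3 + 2 x + 3 x^2 + (7/6) x^3 + (7/6) x^4 + (7/15) x^5 + O(x^6).

a_0 = 3; a_1 = 2; a_2 = 3; a_3 = 7/6; a_4 = 7/6; a_5 = 7/15


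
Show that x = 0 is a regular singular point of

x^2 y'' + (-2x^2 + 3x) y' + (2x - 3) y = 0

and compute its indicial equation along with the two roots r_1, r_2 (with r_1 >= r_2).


Divide by x^2 to reach normal form y'' + P_1(x) y' + P_2(x) y = 0 with P_1(x) = -2 + 3/x and P_2(x) = 2/x - 3/x^2.
x = 0 is a singular point because the y'-coefficient -2 + 3/x has a pole at x = 0 and the y-coefficient 2/x - 3/x^2 has a pole at x = 0.
It is a regular singular point because x P_1(x) = p(x) = 3 - 2x and x^2 P_2(x) = q(x) = 2x - 3 are polynomials, hence analytic at x = 0.
p(0) = 3,  q(0) = -3.
Indicial equation: r(r-1) + p(0) r + q(0) = 0, i.e. r^2 + (p(0) - 1) r + q(0) = 0, i.e. r^2 + 2 r - 3 = 0.
Discriminant: (2)^2 - 4(-3) = 16, so r = (-2 ± 4)/2.
Solving: r_1 = 1, r_2 = -3.

indicial: r^2 + 2 r - 3 = 0; roots r_1 = 1, r_2 = -3


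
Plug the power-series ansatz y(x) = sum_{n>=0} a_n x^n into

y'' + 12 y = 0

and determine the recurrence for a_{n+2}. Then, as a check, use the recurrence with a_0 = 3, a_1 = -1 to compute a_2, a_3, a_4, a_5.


Substitute y = sum_n a_n x^n into y'' + (const) y = 0.
y''(x) = sum_{n>=0} (n+2)(n+1) a_{n+2} x^n.
The ODE becomes sum_n [(n+2)(n+1) a_{n+2} + 12 a_n] x^n = 0.
Setting each coefficient to zero gives the recurrence:
  (n+2)(n+1) a_{n+2} + 12 a_n = 0,
  a_{n+2} = -12 / ((n+1)(n+2)) a_n.

Check with a_0 = 3, a_1 = -1 (apply the recurrence for n = 0, 1, 2, 3): a_0 = 3, a_1 = -1, a_2 = -18, a_3 = 2, a_4 = 18, a_5 = -6/5.

a_{n+2} = -12/((n+1)(n+2)) * a_n; check: a_0 = 3, a_1 = -1, a_2 = -18, a_3 = 2, a_4 = 18, a_5 = -6/5


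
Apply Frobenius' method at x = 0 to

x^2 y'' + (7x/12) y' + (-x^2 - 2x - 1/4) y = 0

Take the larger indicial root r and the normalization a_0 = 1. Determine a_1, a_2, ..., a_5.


Write in Frobenius form y'' + (p(x)/x) y' + (q(x)/x^2) y = 0:
  p(x) = 7/12,  q(x) = -x^2 - 2x - 1/4.
Indicial equation: r(r-1) + (7/12) r + (-1/4) = 0 -> roots r_1 = 3/4, r_2 = -1/3.
Take r = r_1 = 3/4. Let y(x) = x^r sum_{n>=0} a_n x^n with a_0 = 1.
Substitute y = x^r sum a_n x^n and match x^{r+n}. The recurrence is
  D(n) a_n - 2 a_{n-1} - 1 a_{n-2} = 0,  where D(n) = (r+n)(r+n-1) + (7/12)(r+n) + (-1/4).
  a_n = [2 a_{n-1} + 1 a_{n-2}] / D(n).
Since the indicial polynomial factors as (r - r_1)(r - r_2), D(n) = (r_1 + n - r_1)(r_1 + n - r_2) = n(n + 13/12).
Evaluating step by step (a_0 = 1):
  n = 1: D(1) = 1(1 + 13/12) = 25/12; numerator = 2(1) = 2; a_1 = (2)/(25/12) = 24/25
  n = 2: D(2) = 2(2 + 13/12) = 37/6; numerator = 2(24/25) + 1(1) = 73/25; a_2 = (73/25)/(37/6) = 438/925
  n = 3: D(3) = 3(3 + 13/12) = 49/4; numerator = 2(438/925) + 1(24/25) = 1764/925; a_3 = (1764/925)/(49/4) = 144/925
  n = 4: D(4) = 4(4 + 13/12) = 61/3; numerator = 2(144/925) + 1(438/925) = 726/925; a_4 = (726/925)/(61/3) = 2178/56425
  n = 5: D(5) = 5(5 + 13/12) = 365/12; numerator = 2(2178/56425) + 1(144/925) = 2628/11285; a_5 = (2628/11285)/(365/12) = 432/56425

r = 3/4; a_0 = 1; a_1 = 24/25; a_2 = 438/925; a_3 = 144/925; a_4 = 2178/56425; a_5 = 432/56425


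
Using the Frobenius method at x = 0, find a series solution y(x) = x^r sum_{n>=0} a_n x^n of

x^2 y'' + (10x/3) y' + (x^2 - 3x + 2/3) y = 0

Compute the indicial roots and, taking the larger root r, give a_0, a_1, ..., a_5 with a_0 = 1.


Write in Frobenius form y'' + (p(x)/x) y' + (q(x)/x^2) y = 0:
  p(x) = 10/3,  q(x) = x^2 - 3x + 2/3.
Indicial equation: r(r-1) + (10/3) r + (2/3) = 0 -> roots r_1 = -1/3, r_2 = -2.
Take r = r_1 = -1/3. Let y(x) = x^r sum_{n>=0} a_n x^n with a_0 = 1.
Substitute y = x^r sum a_n x^n and match x^{r+n}. The recurrence is
  D(n) a_n - 3 a_{n-1} + 1 a_{n-2} = 0,  where D(n) = (r+n)(r+n-1) + (10/3)(r+n) + (2/3).
  a_n = [3 a_{n-1} - 1 a_{n-2}] / D(n).
Since the indicial polynomial factors as (r - r_1)(r - r_2), D(n) = (r_1 + n - r_1)(r_1 + n - r_2) = n(n + 5/3).
Evaluating step by step (a_0 = 1):
  n = 1: D(1) = 1(1 + 5/3) = 8/3; numerator = 3(1) = 3; a_1 = (3)/(8/3) = 9/8
  n = 2: D(2) = 2(2 + 5/3) = 22/3; numerator = 3(9/8) - 1(1) = 19/8; a_2 = (19/8)/(22/3) = 57/176
  n = 3: D(3) = 3(3 + 5/3) = 14; numerator = 3(57/176) - 1(9/8) = -27/176; a_3 = (-27/176)/(14) = -27/2464
  n = 4: D(4) = 4(4 + 5/3) = 68/3; numerator = 3(-27/2464) - 1(57/176) = -879/2464; a_4 = (-879/2464)/(68/3) = -2637/167552
  n = 5: D(5) = 5(5 + 5/3) = 100/3; numerator = 3(-2637/167552) - 1(-27/2464) = -6075/167552; a_5 = (-6075/167552)/(100/3) = -729/670208

r = -1/3; a_0 = 1; a_1 = 9/8; a_2 = 57/176; a_3 = -27/2464; a_4 = -2637/167552; a_5 = -729/670208


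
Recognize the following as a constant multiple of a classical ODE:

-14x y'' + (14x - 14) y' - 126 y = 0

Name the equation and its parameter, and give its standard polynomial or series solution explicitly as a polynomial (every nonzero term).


All three coefficients share the factor -14; dividing through by -14 gives  x y'' + (1 - x) y' + 9 y = 0.
This matches the Laguerre equation x y'' + (1 - x) y' + n y = 0 with n = 9; the polynomial solution is L_9(x).
With y = sum_k a_k x^k, matching x^k gives (k+1)k a_{k+1} + (k+1) a_{k+1} - k a_k + n a_k = 0, i.e. (k+1)^2 a_{k+1} = (k - n) a_k = (k - 9) a_k. The right side vanishes at k = 9, so the series terminates at degree 9.
Standard normalization L_n(0) = 1 gives a_0 = 1. Work upward with a_{k+1} = (k - 9) a_k / (k+1)^2:
  a_1 = (0 - 9)(1) / 1^2 = -9/1 = -9
  a_2 = (1 - 9)(-9) / 2^2 = 72/4 = 18
  a_3 = (2 - 9)(18) / 3^2 = -126/9 = -14
  a_4 = (3 - 9)(-14) / 4^2 = 84/16 = 21/4
  a_5 = (4 - 9)(21/4) / 5^2 = (-105/4)/25 = -21/20
  a_6 = (5 - 9)(-21/20) / 6^2 = (21/5)/36 = 7/60
  a_7 = (6 - 9)(7/60) / 7^2 = (-7/20)/49 = -1/140
  a_8 = (7 - 9)(-1/140) / 8^2 = (1/70)/64 = 1/4480
  a_9 = (8 - 9)(1/4480) / 9^2 = (-1/4480)/81 = -1/362880
Hence L_9(x) = -x^9/362880 + x^8/4480 - x^7/140 + 7 x^6/60 - 21 x^5/20 + 21 x^4/4 - 14 x^3 + 18 x^2 - 9 x + 1.

L_9(x); series = -x^9/362880 + x^8/4480 - x^7/140 + 7 x^6/60 - 21 x^5/20 + 21 x^4/4 - 14 x^3 + 18 x^2 - 9 x + 1


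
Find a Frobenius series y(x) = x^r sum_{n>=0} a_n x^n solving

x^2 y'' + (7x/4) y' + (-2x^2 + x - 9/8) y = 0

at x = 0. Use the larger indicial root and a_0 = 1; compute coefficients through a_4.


Write in Frobenius form y'' + (p(x)/x) y' + (q(x)/x^2) y = 0:
  p(x) = 7/4,  q(x) = -2x^2 + x - 9/8.
Indicial equation: r(r-1) + (7/4) r + (-9/8) = 0 -> roots r_1 = 3/4, r_2 = -3/2.
Take r = r_1 = 3/4. Let y(x) = x^r sum_{n>=0} a_n x^n with a_0 = 1.
Substitute y = x^r sum a_n x^n and match x^{r+n}. The recurrence is
  D(n) a_n + 1 a_{n-1} - 2 a_{n-2} = 0,  where D(n) = (r+n)(r+n-1) + (7/4)(r+n) + (-9/8).
  a_n = [-1 a_{n-1} + 2 a_{n-2}] / D(n).
Since the indicial polynomial factors as (r - r_1)(r - r_2), D(n) = (r_1 + n - r_1)(r_1 + n - r_2) = n(n + 9/4).
Evaluating step by step (a_0 = 1):
  n = 1: D(1) = 1(1 + 9/4) = 13/4; numerator = -1(1) = -1; a_1 = (-1)/(13/4) = -4/13
  n = 2: D(2) = 2(2 + 9/4) = 17/2; numerator = -1(-4/13) + 2(1) = 30/13; a_2 = (30/13)/(17/2) = 60/221
  n = 3: D(3) = 3(3 + 9/4) = 63/4; numerator = -1(60/221) + 2(-4/13) = -196/221; a_3 = (-196/221)/(63/4) = -112/1989
  n = 4: D(4) = 4(4 + 9/4) = 25; numerator = -1(-112/1989) + 2(60/221) = 1192/1989; a_4 = (1192/1989)/(25) = 1192/49725

r = 3/4; a_0 = 1; a_1 = -4/13; a_2 = 60/221; a_3 = -112/1989; a_4 = 1192/49725


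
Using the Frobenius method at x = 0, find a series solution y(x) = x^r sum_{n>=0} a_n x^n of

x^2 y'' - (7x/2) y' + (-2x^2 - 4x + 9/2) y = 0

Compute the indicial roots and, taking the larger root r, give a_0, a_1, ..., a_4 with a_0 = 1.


Write in Frobenius form y'' + (p(x)/x) y' + (q(x)/x^2) y = 0:
  p(x) = -7/2,  q(x) = -2x^2 - 4x + 9/2.
Indicial equation: r(r-1) + (-7/2) r + (9/2) = 0 -> roots r_1 = 3, r_2 = 3/2.
Take r = r_1 = 3. Let y(x) = x^r sum_{n>=0} a_n x^n with a_0 = 1.
Substitute y = x^r sum a_n x^n and match x^{r+n}. The recurrence is
  D(n) a_n - 4 a_{n-1} - 2 a_{n-2} = 0,  where D(n) = (r+n)(r+n-1) + (-7/2)(r+n) + (9/2).
  a_n = [4 a_{n-1} + 2 a_{n-2}] / D(n).
Since the indicial polynomial factors as (r - r_1)(r - r_2), D(n) = (r_1 + n - r_1)(r_1 + n - r_2) = n(n + 3/2).
Evaluating step by step (a_0 = 1):
  n = 1: D(1) = 1(1 + 3/2) = 5/2; numerator = 4(1) = 4; a_1 = (4)/(5/2) = 8/5
  n = 2: D(2) = 2(2 + 3/2) = 7; numerator = 4(8/5) + 2(1) = 42/5; a_2 = (42/5)/(7) = 6/5
  n = 3: D(3) = 3(3 + 3/2) = 27/2; numerator = 4(6/5) + 2(8/5) = 8; a_3 = (8)/(27/2) = 16/27
  n = 4: D(4) = 4(4 + 3/2) = 22; numerator = 4(16/27) + 2(6/5) = 644/135; a_4 = (644/135)/(22) = 322/1485

r = 3; a_0 = 1; a_1 = 8/5; a_2 = 6/5; a_3 = 16/27; a_4 = 322/1485


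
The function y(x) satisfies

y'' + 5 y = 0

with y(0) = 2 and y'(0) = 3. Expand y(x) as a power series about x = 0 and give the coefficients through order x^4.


Ansatz: y(x) = sum_{n>=0} a_n x^n, so y'(x) = sum_{n>=1} n a_n x^(n-1) and y''(x) = sum_{n>=2} n(n-1) a_n x^(n-2).
Substitute into P(x) y'' + Q(x) y' + R(x) y = 0 with P(x) = 1, Q(x) = 0, R(x) = 5, and match powers of x.
Initial conditions: a_0 = 2, a_1 = 3.
Setting the coefficient of each power of x to zero and solving order by order (substituting the coefficients already found):
  x^0: 2 a_2 + 5 a_0 = 0  ->  2 a_2 = -5 a_0 = -10  ->  a_2 = -5
  x^1: 6 a_3 + 5 a_1 = 0  ->  6 a_3 = -5 a_1 = -15  ->  a_3 = -5/2
  x^2: 12 a_4 + 5 a_2 = 0  ->  12 a_4 = -5 a_2 = 25  ->  a_4 = 25/12
Truncated series: y(x) = 2 + 3 x - 5 x^2 - (5/2) x^3 + (25/12) x^4 + O(x^5).

a_0 = 2; a_1 = 3; a_2 = -5; a_3 = -5/2; a_4 = 25/12


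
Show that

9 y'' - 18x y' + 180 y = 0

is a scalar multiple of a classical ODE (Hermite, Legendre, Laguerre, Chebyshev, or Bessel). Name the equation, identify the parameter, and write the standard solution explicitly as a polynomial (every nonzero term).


All three coefficients share the factor 9; dividing through by 9 gives  y'' - 2x y' + 20 y = 0.
This matches the Hermite equation y'' - 2x y' + 2n y = 0 with 2n = 20, so n = 10; the polynomial solution is H_10(x).
With y = sum_k a_k x^k, matching x^k gives (k+2)(k+1) a_{k+2} = 2(k - n) a_k = 2(k - 10) a_k. The right side vanishes at k = 10, so the series with the parity of 10 terminates at degree 10.
Standard normalization: leading coefficient of H_n is 2^n, so a_10 = 2^10 = 1024. Work downward with a_k = (k+1)(k+2) a_{k+2} / (2(k - n)):
  a_8 = (9)(10)(1024) / (2(8 - 10)) = 92160/(-4) = -23040
  a_6 = (7)(8)(-23040) / (2(6 - 10)) = -1290240/(-8) = 161280
  a_4 = (5)(6)(161280) / (2(4 - 10)) = 4838400/(-12) = -403200
  a_2 = (3)(4)(-403200) / (2(2 - 10)) = -4838400/(-16) = 302400
  a_0 = (1)(2)(302400) / (2(0 - 10)) = 604800/(-20) = -30240
Hence H_10(x) = 1024 x^10 - 23040 x^8 + 161280 x^6 - 403200 x^4 + 302400 x^2 - 30240.

H_10(x); series = 1024 x^10 - 23040 x^8 + 161280 x^6 - 403200 x^4 + 302400 x^2 - 30240


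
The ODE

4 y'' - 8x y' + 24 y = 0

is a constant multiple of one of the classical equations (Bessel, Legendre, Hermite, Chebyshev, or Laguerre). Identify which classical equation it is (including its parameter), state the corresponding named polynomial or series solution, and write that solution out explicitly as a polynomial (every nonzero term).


All three coefficients share the factor 4; dividing through by 4 gives  y'' - 2x y' + 6 y = 0.
This matches the Hermite equation y'' - 2x y' + 2n y = 0 with 2n = 6, so n = 3; the polynomial solution is H_3(x).
With y = sum_k a_k x^k, matching x^k gives (k+2)(k+1) a_{k+2} = 2(k - n) a_k = 2(k - 3) a_k. The right side vanishes at k = 3, so the series with the parity of 3 terminates at degree 3.
Standard normalization: leading coefficient of H_n is 2^n, so a_3 = 2^3 = 8. Work downward with a_k = (k+1)(k+2) a_{k+2} / (2(k - n)):
  a_1 = (2)(3)(8) / (2(1 - 3)) = 48/(-4) = -12
Hence H_3(x) = 8 x^3 - 12 x.

H_3(x); series = 8 x^3 - 12 x


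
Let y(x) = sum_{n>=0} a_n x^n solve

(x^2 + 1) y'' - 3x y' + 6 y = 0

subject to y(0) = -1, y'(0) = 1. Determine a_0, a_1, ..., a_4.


Ansatz: y(x) = sum_{n>=0} a_n x^n, so y'(x) = sum_{n>=1} n a_n x^(n-1) and y''(x) = sum_{n>=2} n(n-1) a_n x^(n-2).
Substitute into P(x) y'' + Q(x) y' + R(x) y = 0 with P(x) = x^2 + 1, Q(x) = -3x, R(x) = 6, and match powers of x.
Initial conditions: a_0 = -1, a_1 = 1.
Setting the coefficient of each power of x to zero and solving order by order (substituting the coefficients already found):
  x^0: 2 a_2 + 6 a_0 = 0  ->  2 a_2 = -6 a_0 = 6  ->  a_2 = 3
  x^1: 6 a_3 + 3 a_1 = 0  ->  6 a_3 = -3 a_1 = -3  ->  a_3 = -1/2
  x^2: 12 a_4 + 2 a_2 = 0  ->  12 a_4 = -2 a_2 = -6  ->  a_4 = -1/2
Truncated series: y(x) = -1 + x + 3 x^2 - (1/2) x^3 - (1/2) x^4 + O(x^5).

a_0 = -1; a_1 = 1; a_2 = 3; a_3 = -1/2; a_4 = -1/2


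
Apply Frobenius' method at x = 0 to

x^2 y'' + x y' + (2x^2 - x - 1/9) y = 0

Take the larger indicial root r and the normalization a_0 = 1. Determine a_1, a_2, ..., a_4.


Write in Frobenius form y'' + (p(x)/x) y' + (q(x)/x^2) y = 0:
  p(x) = 1,  q(x) = 2x^2 - x - 1/9.
Indicial equation: r(r-1) + (1) r + (-1/9) = 0 -> roots r_1 = 1/3, r_2 = -1/3.
Take r = r_1 = 1/3. Let y(x) = x^r sum_{n>=0} a_n x^n with a_0 = 1.
Substitute y = x^r sum a_n x^n and match x^{r+n}. The recurrence is
  D(n) a_n - 1 a_{n-1} + 2 a_{n-2} = 0,  where D(n) = (r+n)(r+n-1) + (1)(r+n) + (-1/9).
  a_n = [1 a_{n-1} - 2 a_{n-2}] / D(n).
Since the indicial polynomial factors as (r - r_1)(r - r_2), D(n) = (r_1 + n - r_1)(r_1 + n - r_2) = n(n + 2/3).
Evaluating step by step (a_0 = 1):
  n = 1: D(1) = 1(1 + 2/3) = 5/3; numerator = 1(1) = 1; a_1 = (1)/(5/3) = 3/5
  n = 2: D(2) = 2(2 + 2/3) = 16/3; numerator = 1(3/5) - 2(1) = -7/5; a_2 = (-7/5)/(16/3) = -21/80
  n = 3: D(3) = 3(3 + 2/3) = 11; numerator = 1(-21/80) - 2(3/5) = -117/80; a_3 = (-117/80)/(11) = -117/880
  n = 4: D(4) = 4(4 + 2/3) = 56/3; numerator = 1(-117/880) - 2(-21/80) = 69/176; a_4 = (69/176)/(56/3) = 207/9856

r = 1/3; a_0 = 1; a_1 = 3/5; a_2 = -21/80; a_3 = -117/880; a_4 = 207/9856


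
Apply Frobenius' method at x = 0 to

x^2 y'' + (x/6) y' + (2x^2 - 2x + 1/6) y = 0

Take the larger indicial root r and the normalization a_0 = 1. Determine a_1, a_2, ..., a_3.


Write in Frobenius form y'' + (p(x)/x) y' + (q(x)/x^2) y = 0:
  p(x) = 1/6,  q(x) = 2x^2 - 2x + 1/6.
Indicial equation: r(r-1) + (1/6) r + (1/6) = 0 -> roots r_1 = 1/2, r_2 = 1/3.
Take r = r_1 = 1/2. Let y(x) = x^r sum_{n>=0} a_n x^n with a_0 = 1.
Substitute y = x^r sum a_n x^n and match x^{r+n}. The recurrence is
  D(n) a_n - 2 a_{n-1} + 2 a_{n-2} = 0,  where D(n) = (r+n)(r+n-1) + (1/6)(r+n) + (1/6).
  a_n = [2 a_{n-1} - 2 a_{n-2}] / D(n).
Since the indicial polynomial factors as (r - r_1)(r - r_2), D(n) = (r_1 + n - r_1)(r_1 + n - r_2) = n(n + 1/6).
Evaluating step by step (a_0 = 1):
  n = 1: D(1) = 1(1 + 1/6) = 7/6; numerator = 2(1) = 2; a_1 = (2)/(7/6) = 12/7
  n = 2: D(2) = 2(2 + 1/6) = 13/3; numerator = 2(12/7) - 2(1) = 10/7; a_2 = (10/7)/(13/3) = 30/91
  n = 3: D(3) = 3(3 + 1/6) = 19/2; numerator = 2(30/91) - 2(12/7) = -36/13; a_3 = (-36/13)/(19/2) = -72/247

r = 1/2; a_0 = 1; a_1 = 12/7; a_2 = 30/91; a_3 = -72/247


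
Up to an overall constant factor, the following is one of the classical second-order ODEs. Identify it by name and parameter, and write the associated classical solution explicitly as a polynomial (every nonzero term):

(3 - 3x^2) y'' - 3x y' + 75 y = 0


All three coefficients share the factor 3; dividing through by 3 gives  (1 - x^2) y'' - x y' + 25 y = 0.
This matches the Chebyshev equation (1 - x^2) y'' - x y' + n^2 y = 0 (note the -x y' term, not -2x y') with n^2 = 25, so n = 5; the polynomial solution is T_5(x).
With y = sum_k a_k x^k, matching x^k gives (k+2)(k+1) a_{k+2} = (k^2 - n^2) a_k = (k - 5)(k + 5) a_k. The right side vanishes at k = 5, so the series with the parity of 5 terminates at degree 5.
Standard normalization: leading coefficient of T_n is 2^(n-1), so a_5 = 2^4 = 16. Work downward with a_k = (k+1)(k+2) a_{k+2} / ((k - 5)(k + 5)):
  a_3 = (4)(5)(16) / ((3 - 5)(3 + 5)) = 320/(-16) = -20
  a_1 = (2)(3)(-20) / ((1 - 5)(1 + 5)) = -120/(-24) = 5
Hence T_5(x) = 16 x^5 - 20 x^3 + 5 x.

T_5(x); series = 16 x^5 - 20 x^3 + 5 x


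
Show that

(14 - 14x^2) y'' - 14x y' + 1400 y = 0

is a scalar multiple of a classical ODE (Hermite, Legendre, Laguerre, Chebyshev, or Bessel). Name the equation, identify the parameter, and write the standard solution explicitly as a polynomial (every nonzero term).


All three coefficients share the factor 14; dividing through by 14 gives  (1 - x^2) y'' - x y' + 100 y = 0.
This matches the Chebyshev equation (1 - x^2) y'' - x y' + n^2 y = 0 (note the -x y' term, not -2x y') with n^2 = 100, so n = 10; the polynomial solution is T_10(x).
With y = sum_k a_k x^k, matching x^k gives (k+2)(k+1) a_{k+2} = (k^2 - n^2) a_k = (k - 10)(k + 10) a_k. The right side vanishes at k = 10, so the series with the parity of 10 terminates at degree 10.
Standard normalization: leading coefficient of T_n is 2^(n-1), so a_10 = 2^9 = 512. Work downward with a_k = (k+1)(k+2) a_{k+2} / ((k - 10)(k + 10)):
  a_8 = (9)(10)(512) / ((8 - 10)(8 + 10)) = 46080/(-36) = -1280
  a_6 = (7)(8)(-1280) / ((6 - 10)(6 + 10)) = -71680/(-64) = 1120
  a_4 = (5)(6)(1120) / ((4 - 10)(4 + 10)) = 33600/(-84) = -400
  a_2 = (3)(4)(-400) / ((2 - 10)(2 + 10)) = -4800/(-96) = 50
  a_0 = (1)(2)(50) / ((0 - 10)(0 + 10)) = 100/(-100) = -1
Hence T_10(x) = 512 x^10 - 1280 x^8 + 1120 x^6 - 400 x^4 + 50 x^2 - 1.

T_10(x); series = 512 x^10 - 1280 x^8 + 1120 x^6 - 400 x^4 + 50 x^2 - 1


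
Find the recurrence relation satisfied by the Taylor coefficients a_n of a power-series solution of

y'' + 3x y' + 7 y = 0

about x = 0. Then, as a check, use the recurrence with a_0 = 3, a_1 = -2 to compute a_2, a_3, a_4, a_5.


Substitute y = sum_n a_n x^n.
y''(x) has coefficient (n+2)(n+1) a_{n+2} at x^n;
3 x y'(x) has coefficient 3 n a_n at x^n (shift);
7 y(x) has coefficient 7 a_n at x^n.
Matching x^n: (n+2)(n+1) a_{n+2} + (3n + 7) a_n = 0.
Thus a_{n+2} = (-3n - 7) / ((n+1)(n+2)) * a_n.

Check with a_0 = 3, a_1 = -2 (apply the recurrence for n = 0, 1, 2, 3): a_0 = 3, a_1 = -2, a_2 = -21/2, a_3 = 10/3, a_4 = 91/8, a_5 = -8/3.

a_(n+2) = (-3n - 7) / ((n+1)(n+2)) * a_n; check: a_0 = 3, a_1 = -2, a_2 = -21/2, a_3 = 10/3, a_4 = 91/8, a_5 = -8/3


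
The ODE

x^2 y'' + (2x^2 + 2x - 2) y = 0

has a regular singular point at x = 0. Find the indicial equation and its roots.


Divide by x^2 to reach normal form y'' + P_1(x) y' + P_2(x) y = 0 with P_1(x) = 0 and P_2(x) = 2 + 2/x - 2/x^2.
x = 0 is a singular point because the y-coefficient 2 + 2/x - 2/x^2 has a pole at x = 0.
It is a regular singular point because x P_1(x) = p(x) = 0 and x^2 P_2(x) = q(x) = 2x^2 + 2x - 2 are polynomials, hence analytic at x = 0.
p(0) = 0,  q(0) = -2.
Indicial equation: r(r-1) + p(0) r + q(0) = 0, i.e. r^2 + (p(0) - 1) r + q(0) = 0, i.e. r^2 - 1 r - 2 = 0.
Discriminant: (-1)^2 - 4(-2) = 9, so r = (1 ± 3)/2.
Solving: r_1 = 2, r_2 = -1.

indicial: r^2 - 1 r - 2 = 0; roots r_1 = 2, r_2 = -1


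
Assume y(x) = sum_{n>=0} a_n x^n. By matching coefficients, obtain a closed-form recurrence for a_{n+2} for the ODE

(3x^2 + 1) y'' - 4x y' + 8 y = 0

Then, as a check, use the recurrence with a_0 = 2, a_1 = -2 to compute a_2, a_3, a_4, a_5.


Substitute y = sum_n a_n x^n.
(1 + 3 x^2) y'' contributes (n+2)(n+1) a_{n+2} + 3 n(n-1) a_n at x^n.
-4 x y'(x) contributes -4 n a_n at x^n.
8 y(x) contributes 8 a_n at x^n.
Matching x^n: (n+2)(n+1) a_{n+2} + (3 n(n-1) - 4 n + 8) a_n = 0.
Thus a_{n+2} = (-3 n(n-1) + 4 n - 8) / ((n+1)(n+2)) * a_n.

Check with a_0 = 2, a_1 = -2 (apply the recurrence for n = 0, 1, 2, 3): a_0 = 2, a_1 = -2, a_2 = -8, a_3 = 4/3, a_4 = 4, a_5 = -14/15.

a_(n+2) = (-3 n(n-1) + 4 n - 8) / ((n+1)(n+2)) * a_n; check: a_0 = 2, a_1 = -2, a_2 = -8, a_3 = 4/3, a_4 = 4, a_5 = -14/15


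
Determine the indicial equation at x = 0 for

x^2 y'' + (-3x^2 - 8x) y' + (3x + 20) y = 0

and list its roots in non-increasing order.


Divide by x^2 to reach normal form y'' + P_1(x) y' + P_2(x) y = 0 with P_1(x) = -3 - 8/x and P_2(x) = 3/x + 20/x^2.
x = 0 is a singular point because the y'-coefficient -3 - 8/x has a pole at x = 0 and the y-coefficient 3/x + 20/x^2 has a pole at x = 0.
It is a regular singular point because x P_1(x) = p(x) = -3x - 8 and x^2 P_2(x) = q(x) = 3x + 20 are polynomials, hence analytic at x = 0.
p(0) = -8,  q(0) = 20.
Indicial equation: r(r-1) + p(0) r + q(0) = 0, i.e. r^2 + (p(0) - 1) r + q(0) = 0, i.e. r^2 - 9 r + 20 = 0.
Discriminant: (-9)^2 - 4(20) = 1, so r = (9 ± 1)/2.
Solving: r_1 = 5, r_2 = 4.

indicial: r^2 - 9 r + 20 = 0; roots r_1 = 5, r_2 = 4


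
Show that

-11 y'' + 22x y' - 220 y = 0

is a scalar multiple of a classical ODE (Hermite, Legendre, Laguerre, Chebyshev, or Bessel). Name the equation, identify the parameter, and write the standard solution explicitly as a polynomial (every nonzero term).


All three coefficients share the factor -11; dividing through by -11 gives  y'' - 2x y' + 20 y = 0.
This matches the Hermite equation y'' - 2x y' + 2n y = 0 with 2n = 20, so n = 10; the polynomial solution is H_10(x).
With y = sum_k a_k x^k, matching x^k gives (k+2)(k+1) a_{k+2} = 2(k - n) a_k = 2(k - 10) a_k. The right side vanishes at k = 10, so the series with the parity of 10 terminates at degree 10.
Standard normalization: leading coefficient of H_n is 2^n, so a_10 = 2^10 = 1024. Work downward with a_k = (k+1)(k+2) a_{k+2} / (2(k - n)):
  a_8 = (9)(10)(1024) / (2(8 - 10)) = 92160/(-4) = -23040
  a_6 = (7)(8)(-23040) / (2(6 - 10)) = -1290240/(-8) = 161280
  a_4 = (5)(6)(161280) / (2(4 - 10)) = 4838400/(-12) = -403200
  a_2 = (3)(4)(-403200) / (2(2 - 10)) = -4838400/(-16) = 302400
  a_0 = (1)(2)(302400) / (2(0 - 10)) = 604800/(-20) = -30240
Hence H_10(x) = 1024 x^10 - 23040 x^8 + 161280 x^6 - 403200 x^4 + 302400 x^2 - 30240.

H_10(x); series = 1024 x^10 - 23040 x^8 + 161280 x^6 - 403200 x^4 + 302400 x^2 - 30240


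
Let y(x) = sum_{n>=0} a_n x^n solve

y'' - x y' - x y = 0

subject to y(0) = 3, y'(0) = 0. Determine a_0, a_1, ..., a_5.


Ansatz: y(x) = sum_{n>=0} a_n x^n, so y'(x) = sum_{n>=1} n a_n x^(n-1) and y''(x) = sum_{n>=2} n(n-1) a_n x^(n-2).
Substitute into P(x) y'' + Q(x) y' + R(x) y = 0 with P(x) = 1, Q(x) = -x, R(x) = -x, and match powers of x.
Initial conditions: a_0 = 3, a_1 = 0.
Setting the coefficient of each power of x to zero and solving order by order (substituting the coefficients already found):
  x^0: 2 a_2 = 0  ->  a_2 = 0
  x^1: 6 a_3 - a_1 - a_0 = 0  ->  6 a_3 = a_1 + a_0 = 3  ->  a_3 = 1/2
  x^2: 12 a_4 - 2 a_2 - a_1 = 0  ->  12 a_4 = 2 a_2 + a_1 = 0  ->  a_4 = 0
  x^3: 20 a_5 - 3 a_3 - a_2 = 0  ->  20 a_5 = 3 a_3 + a_2 = 3/2  ->  a_5 = 3/40
Truncated series: y(x) = 3 + (1/2) x^3 + (3/40) x^5 + O(x^6).

a_0 = 3; a_1 = 0; a_2 = 0; a_3 = 1/2; a_4 = 0; a_5 = 3/40


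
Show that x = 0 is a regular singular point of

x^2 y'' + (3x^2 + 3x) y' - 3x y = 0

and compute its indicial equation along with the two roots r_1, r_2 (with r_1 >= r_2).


Divide by x^2 to reach normal form y'' + P_1(x) y' + P_2(x) y = 0 with P_1(x) = 3 + 3/x and P_2(x) = -3/x.
x = 0 is a singular point because the y'-coefficient 3 + 3/x has a pole at x = 0 and the y-coefficient -3/x has a pole at x = 0.
It is a regular singular point because x P_1(x) = p(x) = 3x + 3 and x^2 P_2(x) = q(x) = -3x are polynomials, hence analytic at x = 0.
p(0) = 3,  q(0) = 0.
Indicial equation: r(r-1) + p(0) r + q(0) = 0, i.e. r^2 + (p(0) - 1) r + q(0) = 0, i.e. r^2 + 2 r = 0.
Discriminant: (2)^2 - 4(0) = 4, so r = (-2 ± 2)/2.
Solving: r_1 = 0, r_2 = -2.

indicial: r^2 + 2 r = 0; roots r_1 = 0, r_2 = -2


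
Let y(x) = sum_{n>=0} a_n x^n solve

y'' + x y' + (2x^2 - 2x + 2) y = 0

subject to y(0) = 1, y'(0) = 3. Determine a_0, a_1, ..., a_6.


Ansatz: y(x) = sum_{n>=0} a_n x^n, so y'(x) = sum_{n>=1} n a_n x^(n-1) and y''(x) = sum_{n>=2} n(n-1) a_n x^(n-2).
Substitute into P(x) y'' + Q(x) y' + R(x) y = 0 with P(x) = 1, Q(x) = x, R(x) = 2x^2 - 2x + 2, and match powers of x.
Initial conditions: a_0 = 1, a_1 = 3.
Setting the coefficient of each power of x to zero and solving order by order (substituting the coefficients already found):
  x^0: 2 a_2 + 2 a_0 = 0  ->  2 a_2 = -2 a_0 = -2  ->  a_2 = -1
  x^1: 6 a_3 + 3 a_1 - 2 a_0 = 0  ->  6 a_3 = -3 a_1 + 2 a_0 = -7  ->  a_3 = -7/6
  x^2: 12 a_4 + 4 a_2 - 2 a_1 + 2 a_0 = 0  ->  12 a_4 = -4 a_2 + 2 a_1 - 2 a_0 = 8  ->  a_4 = 2/3
  x^3: 20 a_5 + 5 a_3 - 2 a_2 + 2 a_1 = 0  ->  20 a_5 = -5 a_3 + 2 a_2 - 2 a_1 = -13/6  ->  a_5 = -13/120
  x^4: 30 a_6 + 6 a_4 - 2 a_3 + 2 a_2 = 0  ->  30 a_6 = -6 a_4 + 2 a_3 - 2 a_2 = -13/3  ->  a_6 = -13/90
Truncated series: y(x) = 1 + 3 x - x^2 - (7/6) x^3 + (2/3) x^4 - (13/120) x^5 - (13/90) x^6 + O(x^7).

a_0 = 1; a_1 = 3; a_2 = -1; a_3 = -7/6; a_4 = 2/3; a_5 = -13/120; a_6 = -13/90


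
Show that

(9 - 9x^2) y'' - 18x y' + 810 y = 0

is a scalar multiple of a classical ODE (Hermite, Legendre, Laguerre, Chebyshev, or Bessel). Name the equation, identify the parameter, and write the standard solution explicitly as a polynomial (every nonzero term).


All three coefficients share the factor 9; dividing through by 9 gives  (1 - x^2) y'' - 2x y' + 90 y = 0.
This matches the Legendre equation (1 - x^2) y'' - 2x y' + n(n+1) y = 0 (note the -2x y' term) with n(n+1) = 90, so n = 9; the polynomial solution is P_9(x).
With y = sum_k a_k x^k, matching x^k gives (k+2)(k+1) a_{k+2} = [k(k+1) - n(n+1)] a_k = (k - 9)(k + 10) a_k. The right side vanishes at k = 9, so the series with the parity of 9 terminates at degree 9.
Standard normalization (P_n(1) = 1): leading coefficient (2n)!/(2^n (n!)^2) = 6402373705728000/(512*131681894400) = 12155/128, so a_9 = 12155/128. Work downward with a_k = (k+1)(k+2) a_{k+2} / ((k - 9)(k + 10)):
  a_7 = (8)(9)(12155/128) / ((7 - 9)(7 + 10)) = (109395/16)/(-34) = -6435/32
  a_5 = (6)(7)(-6435/32) / ((5 - 9)(5 + 10)) = (-135135/16)/(-60) = 9009/64
  a_3 = (4)(5)(9009/64) / ((3 - 9)(3 + 10)) = (45045/16)/(-78) = -1155/32
  a_1 = (2)(3)(-1155/32) / ((1 - 9)(1 + 10)) = (-3465/16)/(-88) = 315/128
Hence P_9(x) = 12155 x^9/128 - 6435 x^7/32 + 9009 x^5/64 - 1155 x^3/32 + 315 x/128.

P_9(x); series = 12155 x^9/128 - 6435 x^7/32 + 9009 x^5/64 - 1155 x^3/32 + 315 x/128


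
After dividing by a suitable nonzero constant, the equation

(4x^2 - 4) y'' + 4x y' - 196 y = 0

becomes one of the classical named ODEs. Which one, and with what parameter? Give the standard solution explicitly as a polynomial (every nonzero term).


All three coefficients share the factor -4; dividing through by -4 gives  (1 - x^2) y'' - x y' + 49 y = 0.
This matches the Chebyshev equation (1 - x^2) y'' - x y' + n^2 y = 0 (note the -x y' term, not -2x y') with n^2 = 49, so n = 7; the polynomial solution is T_7(x).
With y = sum_k a_k x^k, matching x^k gives (k+2)(k+1) a_{k+2} = (k^2 - n^2) a_k = (k - 7)(k + 7) a_k. The right side vanishes at k = 7, so the series with the parity of 7 terminates at degree 7.
Standard normalization: leading coefficient of T_n is 2^(n-1), so a_7 = 2^6 = 64. Work downward with a_k = (k+1)(k+2) a_{k+2} / ((k - 7)(k + 7)):
  a_5 = (6)(7)(64) / ((5 - 7)(5 + 7)) = 2688/(-24) = -112
  a_3 = (4)(5)(-112) / ((3 - 7)(3 + 7)) = -2240/(-40) = 56
  a_1 = (2)(3)(56) / ((1 - 7)(1 + 7)) = 336/(-48) = -7
Hence T_7(x) = 64 x^7 - 112 x^5 + 56 x^3 - 7 x.

T_7(x); series = 64 x^7 - 112 x^5 + 56 x^3 - 7 x
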